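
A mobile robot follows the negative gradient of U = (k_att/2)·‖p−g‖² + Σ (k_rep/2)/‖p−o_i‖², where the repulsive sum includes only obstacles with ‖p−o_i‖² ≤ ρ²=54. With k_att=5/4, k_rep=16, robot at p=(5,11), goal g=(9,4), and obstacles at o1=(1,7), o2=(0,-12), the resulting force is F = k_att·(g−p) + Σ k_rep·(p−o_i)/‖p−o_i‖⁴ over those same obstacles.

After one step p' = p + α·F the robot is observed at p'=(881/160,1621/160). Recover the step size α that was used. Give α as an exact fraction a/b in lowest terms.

F_att = 5/4·(g−p) = 5/4·(4,-7) = (5.0000,-8.7500)
o1: d²=32 ≤ ρ²=54; F_rep = 16·(4,4)/32² = (0.0625,0.0625)
o2: d²=554 > ρ²=54 → inactive
F = F_att + ΣF_rep = (5.0625,-8.6875)
Δp = p'−p = (0.5062,-0.8688); α = Δx/Fx = (81/160) / (81/16) = 1/10
check: Δy/Fy = (-139/160) / (-139/16) = 1/10 ✓

α = 1/10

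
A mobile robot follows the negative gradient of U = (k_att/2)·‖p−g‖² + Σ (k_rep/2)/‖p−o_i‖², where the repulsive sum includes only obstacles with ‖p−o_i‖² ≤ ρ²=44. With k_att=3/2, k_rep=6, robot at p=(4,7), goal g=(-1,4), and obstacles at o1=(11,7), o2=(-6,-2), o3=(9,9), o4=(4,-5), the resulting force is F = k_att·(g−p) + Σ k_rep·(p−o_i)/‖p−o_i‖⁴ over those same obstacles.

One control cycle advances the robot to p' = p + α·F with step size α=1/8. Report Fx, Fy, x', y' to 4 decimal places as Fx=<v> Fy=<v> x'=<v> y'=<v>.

Fx=-7.5357 Fy=-4.5143 x'=3.0580 y'=6.4357

F_att = 3/2·(g−p) = 3/2·(-5,-3) = (-7.5000,-4.5000)
o1: d²=49 > ρ²=44 → inactive
o2: d²=181 > ρ²=44 → inactive
o3: d²=29 ≤ ρ²=44; F_rep = 6·(-5,-2)/29² = (-0.0357,-0.0143)
o4: d²=144 > ρ²=44 → inactive
F = F_att + ΣF_rep = (-7.5357,-4.5143)
p' = p + 1/8·F = (3.0580,6.4357)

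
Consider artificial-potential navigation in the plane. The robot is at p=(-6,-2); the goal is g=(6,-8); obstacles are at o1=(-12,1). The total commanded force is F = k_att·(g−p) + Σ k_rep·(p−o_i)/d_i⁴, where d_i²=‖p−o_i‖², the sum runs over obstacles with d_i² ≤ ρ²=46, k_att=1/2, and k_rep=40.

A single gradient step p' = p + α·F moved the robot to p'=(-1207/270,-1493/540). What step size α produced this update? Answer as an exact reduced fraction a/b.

F_att = 1/2·(g−p) = 1/2·(12,-6) = (6.0000,-3.0000)
o1: d²=45 ≤ ρ²=46; F_rep = 40·(6,-3)/45² = (0.1185,-0.0593)
F = F_att + ΣF_rep = (6.1185,-3.0593)
Δp = p'−p = (1.5296,-0.7648); α = Δx/Fx = (413/270) / (826/135) = 1/4
check: Δy/Fy = (-413/540) / (-413/135) = 1/4 ✓

α = 1/4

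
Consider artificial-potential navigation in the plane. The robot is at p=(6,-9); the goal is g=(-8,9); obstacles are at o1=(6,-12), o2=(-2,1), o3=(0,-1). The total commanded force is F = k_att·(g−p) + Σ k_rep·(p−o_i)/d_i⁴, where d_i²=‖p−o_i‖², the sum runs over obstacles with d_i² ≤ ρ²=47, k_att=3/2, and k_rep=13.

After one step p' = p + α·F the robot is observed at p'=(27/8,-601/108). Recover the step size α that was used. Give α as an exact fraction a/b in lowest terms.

F_att = 3/2·(g−p) = 3/2·(-14,18) = (-21.0000,27.0000)
o1: d²=9 ≤ ρ²=47; F_rep = 13·(0,3)/9² = (0.0000,0.4815)
o2: d²=164 > ρ²=47 → inactive
o3: d²=100 > ρ²=47 → inactive
F = F_att + ΣF_rep = (-21.0000,27.4815)
Δp = p'−p = (-2.6250,3.4352); α = Δx/Fx = (-21/8) / (-21) = 1/8
check: Δy/Fy = (371/108) / (742/27) = 1/8 ✓

α = 1/8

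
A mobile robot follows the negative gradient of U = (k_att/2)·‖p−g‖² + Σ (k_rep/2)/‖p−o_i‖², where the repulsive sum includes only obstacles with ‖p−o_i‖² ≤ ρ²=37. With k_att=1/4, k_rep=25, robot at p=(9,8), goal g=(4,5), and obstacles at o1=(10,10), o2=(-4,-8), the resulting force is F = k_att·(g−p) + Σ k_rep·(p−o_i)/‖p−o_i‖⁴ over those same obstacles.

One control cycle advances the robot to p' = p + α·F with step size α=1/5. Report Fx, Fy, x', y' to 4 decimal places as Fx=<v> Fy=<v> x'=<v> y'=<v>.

Fx=-2.2500 Fy=-2.7500 x'=8.5500 y'=7.4500

F_att = 1/4·(g−p) = 1/4·(-5,-3) = (-1.2500,-0.7500)
o1: d²=5 ≤ ρ²=37; F_rep = 25·(-1,-2)/5² = (-1.0000,-2.0000)
o2: d²=425 > ρ²=37 → inactive
F = F_att + ΣF_rep = (-2.2500,-2.7500)
p' = p + 1/5·F = (8.5500,7.4500)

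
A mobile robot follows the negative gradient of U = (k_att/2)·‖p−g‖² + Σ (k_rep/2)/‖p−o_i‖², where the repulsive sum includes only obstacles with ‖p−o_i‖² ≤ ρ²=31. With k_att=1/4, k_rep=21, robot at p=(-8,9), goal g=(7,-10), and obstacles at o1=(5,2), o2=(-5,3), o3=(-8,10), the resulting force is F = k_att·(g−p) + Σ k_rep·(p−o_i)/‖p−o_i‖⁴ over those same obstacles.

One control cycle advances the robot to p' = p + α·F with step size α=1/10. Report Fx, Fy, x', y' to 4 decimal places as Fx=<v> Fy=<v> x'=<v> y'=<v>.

F_att = 1/4·(g−p) = 1/4·(15,-19) = (3.7500,-4.7500)
o1: d²=218 > ρ²=31 → inactive
o2: d²=45 > ρ²=31 → inactive
o3: d²=1 ≤ ρ²=31; F_rep = 21·(0,-1)/1² = (0.0000,-21.0000)
F = F_att + ΣF_rep = (3.7500,-25.7500)
p' = p + 1/10·F = (-7.6250,6.4250)

Fx=3.7500 Fy=-25.7500 x'=-7.6250 y'=6.4250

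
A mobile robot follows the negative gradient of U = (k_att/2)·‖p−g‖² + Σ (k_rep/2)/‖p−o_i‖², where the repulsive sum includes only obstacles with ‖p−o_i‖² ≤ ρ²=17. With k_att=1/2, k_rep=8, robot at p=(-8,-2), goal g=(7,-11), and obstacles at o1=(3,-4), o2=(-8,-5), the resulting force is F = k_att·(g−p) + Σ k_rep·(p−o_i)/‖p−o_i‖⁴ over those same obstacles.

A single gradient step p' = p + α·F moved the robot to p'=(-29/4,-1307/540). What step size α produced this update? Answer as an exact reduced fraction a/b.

α = 1/10

F_att = 1/2·(g−p) = 1/2·(15,-9) = (7.5000,-4.5000)
o1: d²=125 > ρ²=17 → inactive
o2: d²=9 ≤ ρ²=17; F_rep = 8·(0,3)/9² = (0.0000,0.2963)
F = F_att + ΣF_rep = (7.5000,-4.2037)
Δp = p'−p = (0.7500,-0.4204); α = Δx/Fx = (3/4) / (15/2) = 1/10
check: Δy/Fy = (-227/540) / (-227/54) = 1/10 ✓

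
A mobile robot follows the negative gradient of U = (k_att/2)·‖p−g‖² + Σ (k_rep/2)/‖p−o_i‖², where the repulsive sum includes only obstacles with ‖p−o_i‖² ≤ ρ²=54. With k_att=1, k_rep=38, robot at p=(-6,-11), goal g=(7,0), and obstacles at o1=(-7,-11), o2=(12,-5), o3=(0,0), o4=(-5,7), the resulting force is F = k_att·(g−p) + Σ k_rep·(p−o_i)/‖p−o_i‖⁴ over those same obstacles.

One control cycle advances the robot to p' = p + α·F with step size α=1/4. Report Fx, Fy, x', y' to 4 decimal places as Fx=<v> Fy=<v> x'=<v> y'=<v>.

F_att = 1·(g−p) = 1·(13,11) = (13.0000,11.0000)
o1: d²=1 ≤ ρ²=54; F_rep = 38·(1,0)/1² = (38.0000,0.0000)
o2: d²=360 > ρ²=54 → inactive
o3: d²=157 > ρ²=54 → inactive
o4: d²=325 > ρ²=54 → inactive
F = F_att + ΣF_rep = (51.0000,11.0000)
p' = p + 1/4·F = (6.7500,-8.2500)

Fx=51.0000 Fy=11.0000 x'=6.7500 y'=-8.2500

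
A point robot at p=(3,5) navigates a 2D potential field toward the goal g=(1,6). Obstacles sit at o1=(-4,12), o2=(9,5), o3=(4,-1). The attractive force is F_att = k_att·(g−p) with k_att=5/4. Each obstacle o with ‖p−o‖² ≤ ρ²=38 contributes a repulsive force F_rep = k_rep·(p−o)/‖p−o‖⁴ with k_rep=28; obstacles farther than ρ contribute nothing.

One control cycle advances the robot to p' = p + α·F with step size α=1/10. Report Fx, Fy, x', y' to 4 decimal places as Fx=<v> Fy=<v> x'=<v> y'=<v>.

F_att = 5/4·(g−p) = 5/4·(-2,1) = (-2.5000,1.2500)
o1: d²=98 > ρ²=38 → inactive
o2: d²=36 ≤ ρ²=38; F_rep = 28·(-6,0)/36² = (-0.1296,0.0000)
o3: d²=37 ≤ ρ²=38; F_rep = 28·(-1,6)/37² = (-0.0205,0.1227)
F = F_att + ΣF_rep = (-2.6501,1.3727)
p' = p + 1/10·F = (2.7350,5.1373)

Fx=-2.6501 Fy=1.3727 x'=2.7350 y'=5.1373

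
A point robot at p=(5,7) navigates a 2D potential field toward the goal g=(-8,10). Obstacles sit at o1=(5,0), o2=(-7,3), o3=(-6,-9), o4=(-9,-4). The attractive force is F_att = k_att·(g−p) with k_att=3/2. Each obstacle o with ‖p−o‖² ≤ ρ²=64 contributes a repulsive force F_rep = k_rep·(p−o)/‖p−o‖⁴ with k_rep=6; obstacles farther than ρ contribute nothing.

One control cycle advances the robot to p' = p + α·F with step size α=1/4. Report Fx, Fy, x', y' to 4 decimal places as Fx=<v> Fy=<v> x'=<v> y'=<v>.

F_att = 3/2·(g−p) = 3/2·(-13,3) = (-19.5000,4.5000)
o1: d²=49 ≤ ρ²=64; F_rep = 6·(0,7)/49² = (0.0000,0.0175)
o2: d²=160 > ρ²=64 → inactive
o3: d²=377 > ρ²=64 → inactive
o4: d²=317 > ρ²=64 → inactive
F = F_att + ΣF_rep = (-19.5000,4.5175)
p' = p + 1/4·F = (0.1250,8.1294)

Fx=-19.5000 Fy=4.5175 x'=0.1250 y'=8.1294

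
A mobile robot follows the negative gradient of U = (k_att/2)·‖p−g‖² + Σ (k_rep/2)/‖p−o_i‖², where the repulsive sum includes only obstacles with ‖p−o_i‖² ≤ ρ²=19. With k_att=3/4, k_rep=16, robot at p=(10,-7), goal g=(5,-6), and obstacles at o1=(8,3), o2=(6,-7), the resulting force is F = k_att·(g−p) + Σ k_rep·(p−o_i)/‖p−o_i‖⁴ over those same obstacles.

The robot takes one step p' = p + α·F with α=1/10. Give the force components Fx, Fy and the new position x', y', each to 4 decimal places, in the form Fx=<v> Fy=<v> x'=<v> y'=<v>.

Fx=-3.5000 Fy=0.7500 x'=9.6500 y'=-6.9250

F_att = 3/4·(g−p) = 3/4·(-5,1) = (-3.7500,0.7500)
o1: d²=104 > ρ²=19 → inactive
o2: d²=16 ≤ ρ²=19; F_rep = 16·(4,0)/16² = (0.2500,0.0000)
F = F_att + ΣF_rep = (-3.5000,0.7500)
p' = p + 1/10·F = (9.6500,-6.9250)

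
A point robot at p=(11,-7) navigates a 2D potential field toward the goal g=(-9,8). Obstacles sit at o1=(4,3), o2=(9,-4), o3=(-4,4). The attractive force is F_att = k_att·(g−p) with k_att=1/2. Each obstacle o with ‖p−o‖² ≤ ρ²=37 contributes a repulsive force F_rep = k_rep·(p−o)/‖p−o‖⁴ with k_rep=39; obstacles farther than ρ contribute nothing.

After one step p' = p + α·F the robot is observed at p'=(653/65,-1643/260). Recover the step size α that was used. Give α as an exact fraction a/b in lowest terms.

F_att = 1/2·(g−p) = 1/2·(-20,15) = (-10.0000,7.5000)
o1: d²=149 > ρ²=37 → inactive
o2: d²=13 ≤ ρ²=37; F_rep = 39·(2,-3)/13² = (0.4615,-0.6923)
o3: d²=346 > ρ²=37 → inactive
F = F_att + ΣF_rep = (-9.5385,6.8077)
Δp = p'−p = (-0.9538,0.6808); α = Δx/Fx = (-62/65) / (-124/13) = 1/10
check: Δy/Fy = (177/260) / (177/26) = 1/10 ✓

α = 1/10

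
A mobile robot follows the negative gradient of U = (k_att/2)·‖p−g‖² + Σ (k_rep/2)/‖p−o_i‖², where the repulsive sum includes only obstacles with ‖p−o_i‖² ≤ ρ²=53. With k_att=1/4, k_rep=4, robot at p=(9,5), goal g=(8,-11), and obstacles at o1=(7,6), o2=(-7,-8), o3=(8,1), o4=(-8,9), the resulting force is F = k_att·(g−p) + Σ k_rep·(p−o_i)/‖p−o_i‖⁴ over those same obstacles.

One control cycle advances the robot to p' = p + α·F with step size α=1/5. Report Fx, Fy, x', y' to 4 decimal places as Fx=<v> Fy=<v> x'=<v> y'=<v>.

Fx=0.0838 Fy=-4.1046 x'=9.0168 y'=4.1791

F_att = 1/4·(g−p) = 1/4·(-1,-16) = (-0.2500,-4.0000)
o1: d²=5 ≤ ρ²=53; F_rep = 4·(2,-1)/5² = (0.3200,-0.1600)
o2: d²=425 > ρ²=53 → inactive
o3: d²=17 ≤ ρ²=53; F_rep = 4·(1,4)/17² = (0.0138,0.0554)
o4: d²=305 > ρ²=53 → inactive
F = F_att + ΣF_rep = (0.0838,-4.1046)
p' = p + 1/5·F = (9.0168,4.1791)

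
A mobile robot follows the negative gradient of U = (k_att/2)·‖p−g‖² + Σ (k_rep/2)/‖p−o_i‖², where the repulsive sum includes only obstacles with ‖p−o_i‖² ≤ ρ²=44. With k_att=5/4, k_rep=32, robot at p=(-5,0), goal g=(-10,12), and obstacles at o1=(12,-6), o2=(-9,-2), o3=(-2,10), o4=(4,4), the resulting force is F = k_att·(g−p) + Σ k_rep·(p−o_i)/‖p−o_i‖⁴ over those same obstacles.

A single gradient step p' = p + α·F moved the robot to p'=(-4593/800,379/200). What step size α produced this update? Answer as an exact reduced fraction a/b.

α = 1/8

F_att = 5/4·(g−p) = 5/4·(-5,12) = (-6.2500,15.0000)
o1: d²=325 > ρ²=44 → inactive
o2: d²=20 ≤ ρ²=44; F_rep = 32·(4,2)/20² = (0.3200,0.1600)
o3: d²=109 > ρ²=44 → inactive
o4: d²=97 > ρ²=44 → inactive
F = F_att + ΣF_rep = (-5.9300,15.1600)
Δp = p'−p = (-0.7412,1.8950); α = Δx/Fx = (-593/800) / (-593/100) = 1/8
check: Δy/Fy = (379/200) / (379/25) = 1/8 ✓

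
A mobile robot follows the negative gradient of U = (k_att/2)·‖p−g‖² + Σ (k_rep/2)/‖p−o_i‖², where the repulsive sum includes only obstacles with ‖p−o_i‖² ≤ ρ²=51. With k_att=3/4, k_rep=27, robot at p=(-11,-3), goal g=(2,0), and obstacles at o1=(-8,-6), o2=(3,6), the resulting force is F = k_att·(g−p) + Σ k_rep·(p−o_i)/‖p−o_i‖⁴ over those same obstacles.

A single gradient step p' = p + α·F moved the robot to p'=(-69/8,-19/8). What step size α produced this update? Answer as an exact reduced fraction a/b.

F_att = 3/4·(g−p) = 3/4·(13,3) = (9.7500,2.2500)
o1: d²=18 ≤ ρ²=51; F_rep = 27·(-3,3)/18² = (-0.2500,0.2500)
o2: d²=277 > ρ²=51 → inactive
F = F_att + ΣF_rep = (9.5000,2.5000)
Δp = p'−p = (2.3750,0.6250); α = Δx/Fx = (19/8) / (19/2) = 1/4
check: Δy/Fy = (5/8) / (5/2) = 1/4 ✓

α = 1/4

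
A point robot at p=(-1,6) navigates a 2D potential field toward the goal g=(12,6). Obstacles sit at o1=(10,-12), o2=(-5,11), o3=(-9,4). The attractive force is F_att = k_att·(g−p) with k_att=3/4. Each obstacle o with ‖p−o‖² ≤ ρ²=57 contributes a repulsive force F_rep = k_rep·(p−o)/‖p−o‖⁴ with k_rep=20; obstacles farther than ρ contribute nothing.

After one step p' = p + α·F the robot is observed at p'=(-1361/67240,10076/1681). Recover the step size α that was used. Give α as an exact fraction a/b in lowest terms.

α = 1/10

F_att = 3/4·(g−p) = 3/4·(13,0) = (9.7500,0.0000)
o1: d²=445 > ρ²=57 → inactive
o2: d²=41 ≤ ρ²=57; F_rep = 20·(4,-5)/41² = (0.0476,-0.0595)
o3: d²=68 > ρ²=57 → inactive
F = F_att + ΣF_rep = (9.7976,-0.0595)
Δp = p'−p = (0.9798,-0.0059); α = Δx/Fx = (65879/67240) / (65879/6724) = 1/10
check: Δy/Fy = (-10/1681) / (-100/1681) = 1/10 ✓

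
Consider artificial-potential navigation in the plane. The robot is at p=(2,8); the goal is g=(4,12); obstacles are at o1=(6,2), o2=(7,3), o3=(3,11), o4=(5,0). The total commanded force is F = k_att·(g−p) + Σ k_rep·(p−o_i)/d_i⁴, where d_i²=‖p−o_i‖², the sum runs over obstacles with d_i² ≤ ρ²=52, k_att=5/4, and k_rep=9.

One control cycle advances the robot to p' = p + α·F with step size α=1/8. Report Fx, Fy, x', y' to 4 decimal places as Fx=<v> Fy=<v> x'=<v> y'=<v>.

F_att = 5/4·(g−p) = 5/4·(2,4) = (2.5000,5.0000)
o1: d²=52 ≤ ρ²=52; F_rep = 9·(-4,6)/52² = (-0.0133,0.0200)
o2: d²=50 ≤ ρ²=52; F_rep = 9·(-5,5)/50² = (-0.0180,0.0180)
o3: d²=10 ≤ ρ²=52; F_rep = 9·(-1,-3)/10² = (-0.0900,-0.2700)
o4: d²=73 > ρ²=52 → inactive
F = F_att + ΣF_rep = (2.3787,4.7680)
p' = p + 1/8·F = (2.2973,8.5960)

Fx=2.3787 Fy=4.7680 x'=2.2973 y'=8.5960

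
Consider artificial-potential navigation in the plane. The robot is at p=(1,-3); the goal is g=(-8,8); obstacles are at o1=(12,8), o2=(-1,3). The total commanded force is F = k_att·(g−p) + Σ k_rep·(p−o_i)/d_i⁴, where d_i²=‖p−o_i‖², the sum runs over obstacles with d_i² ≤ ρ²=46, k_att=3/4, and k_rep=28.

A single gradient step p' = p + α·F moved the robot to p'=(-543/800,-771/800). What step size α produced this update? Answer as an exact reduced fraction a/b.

α = 1/4

F_att = 3/4·(g−p) = 3/4·(-9,11) = (-6.7500,8.2500)
o1: d²=242 > ρ²=46 → inactive
o2: d²=40 ≤ ρ²=46; F_rep = 28·(2,-6)/40² = (0.0350,-0.1050)
F = F_att + ΣF_rep = (-6.7150,8.1450)
Δp = p'−p = (-1.6787,2.0362); α = Δx/Fx = (-1343/800) / (-1343/200) = 1/4
check: Δy/Fy = (1629/800) / (1629/200) = 1/4 ✓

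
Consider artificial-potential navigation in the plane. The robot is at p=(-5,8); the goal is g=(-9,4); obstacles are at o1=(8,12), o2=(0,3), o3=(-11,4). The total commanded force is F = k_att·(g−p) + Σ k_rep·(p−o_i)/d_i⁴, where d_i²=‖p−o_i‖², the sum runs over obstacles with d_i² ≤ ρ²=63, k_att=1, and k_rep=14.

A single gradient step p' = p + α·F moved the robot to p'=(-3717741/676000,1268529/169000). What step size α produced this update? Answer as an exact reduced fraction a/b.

α = 1/8

F_att = 1·(g−p) = 1·(-4,-4) = (-4.0000,-4.0000)
o1: d²=185 > ρ²=63 → inactive
o2: d²=50 ≤ ρ²=63; F_rep = 14·(-5,5)/50² = (-0.0280,0.0280)
o3: d²=52 ≤ ρ²=63; F_rep = 14·(6,4)/52² = (0.0311,0.0207)
F = F_att + ΣF_rep = (-3.9969,-3.9513)
Δp = p'−p = (-0.4996,-0.4939); α = Δx/Fx = (-337741/676000) / (-337741/84500) = 1/8
check: Δy/Fy = (-83471/169000) / (-83471/21125) = 1/8 ✓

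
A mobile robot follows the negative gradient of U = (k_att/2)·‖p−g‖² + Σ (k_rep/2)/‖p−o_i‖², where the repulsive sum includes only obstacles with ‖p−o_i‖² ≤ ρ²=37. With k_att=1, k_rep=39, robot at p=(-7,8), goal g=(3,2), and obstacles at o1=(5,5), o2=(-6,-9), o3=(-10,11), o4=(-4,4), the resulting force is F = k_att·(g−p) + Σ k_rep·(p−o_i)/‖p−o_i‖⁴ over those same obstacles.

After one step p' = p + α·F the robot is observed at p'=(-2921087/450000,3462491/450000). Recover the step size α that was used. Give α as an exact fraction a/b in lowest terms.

F_att = 1·(g−p) = 1·(10,-6) = (10.0000,-6.0000)
o1: d²=153 > ρ²=37 → inactive
o2: d²=290 > ρ²=37 → inactive
o3: d²=18 ≤ ρ²=37; F_rep = 39·(3,-3)/18² = (0.3611,-0.3611)
o4: d²=25 ≤ ρ²=37; F_rep = 39·(-3,4)/25² = (-0.1872,0.2496)
F = F_att + ΣF_rep = (10.1739,-6.1115)
Δp = p'−p = (0.5087,-0.3056); α = Δx/Fx = (228913/450000) / (228913/22500) = 1/20
check: Δy/Fy = (-137509/450000) / (-137509/22500) = 1/20 ✓

α = 1/20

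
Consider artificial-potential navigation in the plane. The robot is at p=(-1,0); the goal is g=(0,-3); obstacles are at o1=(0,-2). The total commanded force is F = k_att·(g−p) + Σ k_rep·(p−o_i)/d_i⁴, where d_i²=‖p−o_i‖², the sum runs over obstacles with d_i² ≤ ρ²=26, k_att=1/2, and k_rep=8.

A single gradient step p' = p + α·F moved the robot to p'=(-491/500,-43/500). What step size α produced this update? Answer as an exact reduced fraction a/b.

α = 1/10

F_att = 1/2·(g−p) = 1/2·(1,-3) = (0.5000,-1.5000)
o1: d²=5 ≤ ρ²=26; F_rep = 8·(-1,2)/5² = (-0.3200,0.6400)
F = F_att + ΣF_rep = (0.1800,-0.8600)
Δp = p'−p = (0.0180,-0.0860); α = Δx/Fx = (9/500) / (9/50) = 1/10
check: Δy/Fy = (-43/500) / (-43/50) = 1/10 ✓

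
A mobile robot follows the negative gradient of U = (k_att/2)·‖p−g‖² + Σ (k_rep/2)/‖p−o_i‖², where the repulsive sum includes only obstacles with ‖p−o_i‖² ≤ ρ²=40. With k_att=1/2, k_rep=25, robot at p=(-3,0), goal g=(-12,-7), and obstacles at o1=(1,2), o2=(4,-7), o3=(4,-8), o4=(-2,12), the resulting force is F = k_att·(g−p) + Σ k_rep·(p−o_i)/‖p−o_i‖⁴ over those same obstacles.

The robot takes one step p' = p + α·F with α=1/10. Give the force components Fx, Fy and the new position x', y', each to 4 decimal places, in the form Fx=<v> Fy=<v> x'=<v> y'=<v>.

F_att = 1/2·(g−p) = 1/2·(-9,-7) = (-4.5000,-3.5000)
o1: d²=20 ≤ ρ²=40; F_rep = 25·(-4,-2)/20² = (-0.2500,-0.1250)
o2: d²=98 > ρ²=40 → inactive
o3: d²=113 > ρ²=40 → inactive
o4: d²=145 > ρ²=40 → inactive
F = F_att + ΣF_rep = (-4.7500,-3.6250)
p' = p + 1/10·F = (-3.4750,-0.3625)

Fx=-4.7500 Fy=-3.6250 x'=-3.4750 y'=-0.3625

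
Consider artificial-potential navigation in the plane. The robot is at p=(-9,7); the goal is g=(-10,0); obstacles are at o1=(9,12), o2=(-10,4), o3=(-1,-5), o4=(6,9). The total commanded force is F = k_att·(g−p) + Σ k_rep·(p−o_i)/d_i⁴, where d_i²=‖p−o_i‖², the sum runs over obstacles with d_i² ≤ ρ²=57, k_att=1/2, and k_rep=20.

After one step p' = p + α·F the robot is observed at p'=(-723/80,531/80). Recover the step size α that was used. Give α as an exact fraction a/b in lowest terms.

F_att = 1/2·(g−p) = 1/2·(-1,-7) = (-0.5000,-3.5000)
o1: d²=349 > ρ²=57 → inactive
o2: d²=10 ≤ ρ²=57; F_rep = 20·(1,3)/10² = (0.2000,0.6000)
o3: d²=208 > ρ²=57 → inactive
o4: d²=229 > ρ²=57 → inactive
F = F_att + ΣF_rep = (-0.3000,-2.9000)
Δp = p'−p = (-0.0375,-0.3625); α = Δx/Fx = (-3/80) / (-3/10) = 1/8
check: Δy/Fy = (-29/80) / (-29/10) = 1/8 ✓

α = 1/8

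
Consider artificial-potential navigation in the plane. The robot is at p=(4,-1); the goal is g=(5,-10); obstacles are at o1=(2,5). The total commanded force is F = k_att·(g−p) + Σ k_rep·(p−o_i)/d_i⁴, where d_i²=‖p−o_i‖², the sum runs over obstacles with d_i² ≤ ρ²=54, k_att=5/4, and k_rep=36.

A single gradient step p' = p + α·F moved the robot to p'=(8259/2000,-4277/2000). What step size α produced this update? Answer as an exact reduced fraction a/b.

α = 1/10

F_att = 5/4·(g−p) = 5/4·(1,-9) = (1.2500,-11.2500)
o1: d²=40 ≤ ρ²=54; F_rep = 36·(2,-6)/40² = (0.0450,-0.1350)
F = F_att + ΣF_rep = (1.2950,-11.3850)
Δp = p'−p = (0.1295,-1.1385); α = Δx/Fx = (259/2000) / (259/200) = 1/10
check: Δy/Fy = (-2277/2000) / (-2277/200) = 1/10 ✓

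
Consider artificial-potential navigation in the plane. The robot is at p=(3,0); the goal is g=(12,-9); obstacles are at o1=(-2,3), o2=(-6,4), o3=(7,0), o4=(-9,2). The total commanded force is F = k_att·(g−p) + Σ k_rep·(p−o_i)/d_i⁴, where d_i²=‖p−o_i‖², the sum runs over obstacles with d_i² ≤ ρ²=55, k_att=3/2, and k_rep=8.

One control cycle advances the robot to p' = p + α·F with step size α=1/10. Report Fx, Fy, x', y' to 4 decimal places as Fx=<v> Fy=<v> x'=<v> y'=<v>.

Fx=13.4096 Fy=-13.5208 x'=4.3410 y'=-1.3521

F_att = 3/2·(g−p) = 3/2·(9,-9) = (13.5000,-13.5000)
o1: d²=34 ≤ ρ²=55; F_rep = 8·(5,-3)/34² = (0.0346,-0.0208)
o2: d²=97 > ρ²=55 → inactive
o3: d²=16 ≤ ρ²=55; F_rep = 8·(-4,0)/16² = (-0.1250,0.0000)
o4: d²=148 > ρ²=55 → inactive
F = F_att + ΣF_rep = (13.4096,-13.5208)
p' = p + 1/10·F = (4.3410,-1.3521)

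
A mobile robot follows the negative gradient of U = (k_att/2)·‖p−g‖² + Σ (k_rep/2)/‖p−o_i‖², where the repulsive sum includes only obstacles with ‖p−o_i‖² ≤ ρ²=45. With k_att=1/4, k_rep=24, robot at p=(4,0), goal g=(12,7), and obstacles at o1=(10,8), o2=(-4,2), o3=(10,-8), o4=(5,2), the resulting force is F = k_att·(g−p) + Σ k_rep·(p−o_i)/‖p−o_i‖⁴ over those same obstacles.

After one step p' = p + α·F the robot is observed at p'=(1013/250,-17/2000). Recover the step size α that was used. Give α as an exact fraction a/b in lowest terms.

F_att = 1/4·(g−p) = 1/4·(8,7) = (2.0000,1.7500)
o1: d²=100 > ρ²=45 → inactive
o2: d²=68 > ρ²=45 → inactive
o3: d²=100 > ρ²=45 → inactive
o4: d²=5 ≤ ρ²=45; F_rep = 24·(-1,-2)/5² = (-0.9600,-1.9200)
F = F_att + ΣF_rep = (1.0400,-0.1700)
Δp = p'−p = (0.0520,-0.0085); α = Δx/Fx = (13/250) / (26/25) = 1/20
check: Δy/Fy = (-17/2000) / (-17/100) = 1/20 ✓

α = 1/20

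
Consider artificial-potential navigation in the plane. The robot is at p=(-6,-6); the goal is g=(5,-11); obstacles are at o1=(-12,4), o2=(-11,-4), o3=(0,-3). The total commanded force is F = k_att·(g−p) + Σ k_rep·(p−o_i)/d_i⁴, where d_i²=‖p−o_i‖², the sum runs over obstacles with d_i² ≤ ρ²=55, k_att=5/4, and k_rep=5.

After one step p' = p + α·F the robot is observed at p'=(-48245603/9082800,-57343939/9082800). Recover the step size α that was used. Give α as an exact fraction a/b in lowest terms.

α = 1/20

F_att = 5/4·(g−p) = 5/4·(11,-5) = (13.7500,-6.2500)
o1: d²=136 > ρ²=55 → inactive
o2: d²=29 ≤ ρ²=55; F_rep = 5·(5,-2)/29² = (0.0297,-0.0119)
o3: d²=45 ≤ ρ²=55; F_rep = 5·(-6,-3)/45² = (-0.0148,-0.0074)
F = F_att + ΣF_rep = (13.7649,-6.2693)
Δp = p'−p = (0.6882,-0.3135); α = Δx/Fx = (6251197/9082800) / (6251197/454140) = 1/20
check: Δy/Fy = (-2847139/9082800) / (-2847139/454140) = 1/20 ✓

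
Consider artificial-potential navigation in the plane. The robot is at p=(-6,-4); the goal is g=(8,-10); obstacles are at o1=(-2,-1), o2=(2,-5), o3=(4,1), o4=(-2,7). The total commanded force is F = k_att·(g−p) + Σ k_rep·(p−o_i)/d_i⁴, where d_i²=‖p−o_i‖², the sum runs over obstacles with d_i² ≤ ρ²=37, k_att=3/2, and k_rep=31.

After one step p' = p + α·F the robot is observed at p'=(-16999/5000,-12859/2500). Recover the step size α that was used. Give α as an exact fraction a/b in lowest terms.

F_att = 3/2·(g−p) = 3/2·(14,-6) = (21.0000,-9.0000)
o1: d²=25 ≤ ρ²=37; F_rep = 31·(-4,-3)/25² = (-0.1984,-0.1488)
o2: d²=65 > ρ²=37 → inactive
o3: d²=125 > ρ²=37 → inactive
o4: d²=137 > ρ²=37 → inactive
F = F_att + ΣF_rep = (20.8016,-9.1488)
Δp = p'−p = (2.6002,-1.1436); α = Δx/Fx = (13001/5000) / (13001/625) = 1/8
check: Δy/Fy = (-2859/2500) / (-5718/625) = 1/8 ✓

α = 1/8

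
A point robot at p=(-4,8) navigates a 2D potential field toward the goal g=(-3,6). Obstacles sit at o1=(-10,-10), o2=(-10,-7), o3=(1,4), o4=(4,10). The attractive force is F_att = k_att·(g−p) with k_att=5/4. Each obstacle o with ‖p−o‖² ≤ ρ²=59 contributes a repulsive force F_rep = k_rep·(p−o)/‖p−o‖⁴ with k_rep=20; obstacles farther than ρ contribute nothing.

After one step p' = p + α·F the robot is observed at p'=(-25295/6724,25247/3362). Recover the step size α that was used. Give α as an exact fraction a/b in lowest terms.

α = 1/5

F_att = 5/4·(g−p) = 5/4·(1,-2) = (1.2500,-2.5000)
o1: d²=360 > ρ²=59 → inactive
o2: d²=261 > ρ²=59 → inactive
o3: d²=41 ≤ ρ²=59; F_rep = 20·(-5,4)/41² = (-0.0595,0.0476)
o4: d²=68 > ρ²=59 → inactive
F = F_att + ΣF_rep = (1.1905,-2.4524)
Δp = p'−p = (0.2381,-0.4905); α = Δx/Fx = (1601/6724) / (8005/6724) = 1/5
check: Δy/Fy = (-1649/3362) / (-8245/3362) = 1/5 ✓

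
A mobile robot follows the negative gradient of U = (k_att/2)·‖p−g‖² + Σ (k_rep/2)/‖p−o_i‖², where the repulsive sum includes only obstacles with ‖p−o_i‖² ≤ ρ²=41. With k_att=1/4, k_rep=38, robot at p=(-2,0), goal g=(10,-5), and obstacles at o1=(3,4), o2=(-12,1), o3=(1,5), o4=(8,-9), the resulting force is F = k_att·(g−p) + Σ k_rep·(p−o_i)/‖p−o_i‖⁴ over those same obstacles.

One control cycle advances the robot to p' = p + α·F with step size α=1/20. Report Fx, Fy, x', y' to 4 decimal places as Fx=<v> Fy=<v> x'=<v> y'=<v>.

F_att = 1/4·(g−p) = 1/4·(12,-5) = (3.0000,-1.2500)
o1: d²=41 ≤ ρ²=41; F_rep = 38·(-5,-4)/41² = (-0.1130,-0.0904)
o2: d²=101 > ρ²=41 → inactive
o3: d²=34 ≤ ρ²=41; F_rep = 38·(-3,-5)/34² = (-0.0986,-0.1644)
o4: d²=181 > ρ²=41 → inactive
F = F_att + ΣF_rep = (2.7884,-1.5048)
p' = p + 1/20·F = (-1.8606,-0.0752)

Fx=2.7884 Fy=-1.5048 x'=-1.8606 y'=-0.0752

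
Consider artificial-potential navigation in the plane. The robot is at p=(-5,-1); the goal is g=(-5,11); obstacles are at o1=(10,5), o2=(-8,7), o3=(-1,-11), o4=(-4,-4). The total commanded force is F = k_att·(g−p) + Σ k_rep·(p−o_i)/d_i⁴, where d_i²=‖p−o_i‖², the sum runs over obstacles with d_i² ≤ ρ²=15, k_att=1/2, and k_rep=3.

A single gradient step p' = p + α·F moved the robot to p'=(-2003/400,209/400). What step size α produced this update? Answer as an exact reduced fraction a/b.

α = 1/4

F_att = 1/2·(g−p) = 1/2·(0,12) = (0.0000,6.0000)
o1: d²=261 > ρ²=15 → inactive
o2: d²=73 > ρ²=15 → inactive
o3: d²=116 > ρ²=15 → inactive
o4: d²=10 ≤ ρ²=15; F_rep = 3·(-1,3)/10² = (-0.0300,0.0900)
F = F_att + ΣF_rep = (-0.0300,6.0900)
Δp = p'−p = (-0.0075,1.5225); α = Δx/Fx = (-3/400) / (-3/100) = 1/4
check: Δy/Fy = (609/400) / (609/100) = 1/4 ✓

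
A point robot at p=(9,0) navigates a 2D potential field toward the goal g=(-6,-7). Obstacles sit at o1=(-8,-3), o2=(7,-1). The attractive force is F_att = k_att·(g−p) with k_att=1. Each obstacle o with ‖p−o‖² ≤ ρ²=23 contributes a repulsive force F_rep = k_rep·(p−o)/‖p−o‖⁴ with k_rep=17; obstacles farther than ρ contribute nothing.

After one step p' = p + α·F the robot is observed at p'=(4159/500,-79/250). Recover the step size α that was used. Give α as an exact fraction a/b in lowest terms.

α = 1/20

F_att = 1·(g−p) = 1·(-15,-7) = (-15.0000,-7.0000)
o1: d²=298 > ρ²=23 → inactive
o2: d²=5 ≤ ρ²=23; F_rep = 17·(2,1)/5² = (1.3600,0.6800)
F = F_att + ΣF_rep = (-13.6400,-6.3200)
Δp = p'−p = (-0.6820,-0.3160); α = Δx/Fx = (-341/500) / (-341/25) = 1/20
check: Δy/Fy = (-79/250) / (-158/25) = 1/20 ✓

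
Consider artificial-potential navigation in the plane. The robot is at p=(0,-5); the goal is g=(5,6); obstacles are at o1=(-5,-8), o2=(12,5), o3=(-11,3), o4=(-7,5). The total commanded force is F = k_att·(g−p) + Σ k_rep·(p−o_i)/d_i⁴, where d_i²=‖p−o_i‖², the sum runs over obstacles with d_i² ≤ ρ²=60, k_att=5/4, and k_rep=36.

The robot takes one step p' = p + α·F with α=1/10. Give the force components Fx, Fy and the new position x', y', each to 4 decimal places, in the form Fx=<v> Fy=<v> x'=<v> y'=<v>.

Fx=6.4057 Fy=13.8434 x'=0.6406 y'=-3.6157

F_att = 5/4·(g−p) = 5/4·(5,11) = (6.2500,13.7500)
o1: d²=34 ≤ ρ²=60; F_rep = 36·(5,3)/34² = (0.1557,0.0934)
o2: d²=244 > ρ²=60 → inactive
o3: d²=185 > ρ²=60 → inactive
o4: d²=149 > ρ²=60 → inactive
F = F_att + ΣF_rep = (6.4057,13.8434)
p' = p + 1/10·F = (0.6406,-3.6157)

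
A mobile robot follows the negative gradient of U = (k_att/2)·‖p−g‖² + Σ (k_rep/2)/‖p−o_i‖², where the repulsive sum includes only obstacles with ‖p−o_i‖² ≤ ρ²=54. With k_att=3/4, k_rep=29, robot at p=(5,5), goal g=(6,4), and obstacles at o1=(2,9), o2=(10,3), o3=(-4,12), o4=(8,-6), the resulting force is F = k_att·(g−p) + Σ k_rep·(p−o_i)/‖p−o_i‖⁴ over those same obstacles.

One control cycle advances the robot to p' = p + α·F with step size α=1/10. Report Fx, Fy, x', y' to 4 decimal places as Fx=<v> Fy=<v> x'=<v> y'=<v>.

Fx=0.7168 Fy=-0.8666 x'=5.0717 y'=4.9133

F_att = 3/4·(g−p) = 3/4·(1,-1) = (0.7500,-0.7500)
o1: d²=25 ≤ ρ²=54; F_rep = 29·(3,-4)/25² = (0.1392,-0.1856)
o2: d²=29 ≤ ρ²=54; F_rep = 29·(-5,2)/29² = (-0.1724,0.0690)
o3: d²=130 > ρ²=54 → inactive
o4: d²=130 > ρ²=54 → inactive
F = F_att + ΣF_rep = (0.7168,-0.8666)
p' = p + 1/10·F = (5.0717,4.9133)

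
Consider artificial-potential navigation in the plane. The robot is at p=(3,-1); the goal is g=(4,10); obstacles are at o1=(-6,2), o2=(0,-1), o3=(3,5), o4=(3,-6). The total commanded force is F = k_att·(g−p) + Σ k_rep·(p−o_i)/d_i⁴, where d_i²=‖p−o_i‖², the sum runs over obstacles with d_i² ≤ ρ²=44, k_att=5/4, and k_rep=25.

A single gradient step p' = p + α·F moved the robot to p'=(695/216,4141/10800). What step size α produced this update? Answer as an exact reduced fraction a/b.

α = 1/10

F_att = 5/4·(g−p) = 5/4·(1,11) = (1.2500,13.7500)
o1: d²=90 > ρ²=44 → inactive
o2: d²=9 ≤ ρ²=44; F_rep = 25·(3,0)/9² = (0.9259,0.0000)
o3: d²=36 ≤ ρ²=44; F_rep = 25·(0,-6)/36² = (0.0000,-0.1157)
o4: d²=25 ≤ ρ²=44; F_rep = 25·(0,5)/25² = (0.0000,0.2000)
F = F_att + ΣF_rep = (2.1759,13.8343)
Δp = p'−p = (0.2176,1.3834); α = Δx/Fx = (47/216) / (235/108) = 1/10
check: Δy/Fy = (14941/10800) / (14941/1080) = 1/10 ✓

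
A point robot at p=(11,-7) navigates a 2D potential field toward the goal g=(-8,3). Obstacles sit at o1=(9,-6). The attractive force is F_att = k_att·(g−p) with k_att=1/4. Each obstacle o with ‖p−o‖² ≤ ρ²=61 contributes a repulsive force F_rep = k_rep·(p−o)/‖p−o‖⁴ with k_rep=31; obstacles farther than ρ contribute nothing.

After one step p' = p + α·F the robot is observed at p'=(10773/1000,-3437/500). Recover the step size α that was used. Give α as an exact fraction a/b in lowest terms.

α = 1/10

F_att = 1/4·(g−p) = 1/4·(-19,10) = (-4.7500,2.5000)
o1: d²=5 ≤ ρ²=61; F_rep = 31·(2,-1)/5² = (2.4800,-1.2400)
F = F_att + ΣF_rep = (-2.2700,1.2600)
Δp = p'−p = (-0.2270,0.1260); α = Δx/Fx = (-227/1000) / (-227/100) = 1/10
check: Δy/Fy = (63/500) / (63/50) = 1/10 ✓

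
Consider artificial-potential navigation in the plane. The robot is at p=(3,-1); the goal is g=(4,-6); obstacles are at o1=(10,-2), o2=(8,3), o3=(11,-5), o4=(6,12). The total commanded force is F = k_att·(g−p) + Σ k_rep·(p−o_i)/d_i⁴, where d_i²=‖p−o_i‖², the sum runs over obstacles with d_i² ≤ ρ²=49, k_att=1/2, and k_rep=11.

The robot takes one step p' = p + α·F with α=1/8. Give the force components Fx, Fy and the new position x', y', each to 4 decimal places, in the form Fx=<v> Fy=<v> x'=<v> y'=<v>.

F_att = 1/2·(g−p) = 1/2·(1,-5) = (0.5000,-2.5000)
o1: d²=50 > ρ²=49 → inactive
o2: d²=41 ≤ ρ²=49; F_rep = 11·(-5,-4)/41² = (-0.0327,-0.0262)
o3: d²=80 > ρ²=49 → inactive
o4: d²=178 > ρ²=49 → inactive
F = F_att + ΣF_rep = (0.4673,-2.5262)
p' = p + 1/8·F = (3.0584,-1.3158)

Fx=0.4673 Fy=-2.5262 x'=3.0584 y'=-1.3158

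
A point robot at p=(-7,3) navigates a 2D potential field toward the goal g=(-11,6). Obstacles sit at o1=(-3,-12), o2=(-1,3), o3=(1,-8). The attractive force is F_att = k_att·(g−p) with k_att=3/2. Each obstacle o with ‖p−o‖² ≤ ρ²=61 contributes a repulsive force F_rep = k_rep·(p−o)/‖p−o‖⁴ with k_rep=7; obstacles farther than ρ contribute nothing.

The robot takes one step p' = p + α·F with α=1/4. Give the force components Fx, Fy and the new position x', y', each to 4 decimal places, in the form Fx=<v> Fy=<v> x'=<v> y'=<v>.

F_att = 3/2·(g−p) = 3/2·(-4,3) = (-6.0000,4.5000)
o1: d²=241 > ρ²=61 → inactive
o2: d²=36 ≤ ρ²=61; F_rep = 7·(-6,0)/36² = (-0.0324,0.0000)
o3: d²=185 > ρ²=61 → inactive
F = F_att + ΣF_rep = (-6.0324,4.5000)
p' = p + 1/4·F = (-8.5081,4.1250)

Fx=-6.0324 Fy=4.5000 x'=-8.5081 y'=4.1250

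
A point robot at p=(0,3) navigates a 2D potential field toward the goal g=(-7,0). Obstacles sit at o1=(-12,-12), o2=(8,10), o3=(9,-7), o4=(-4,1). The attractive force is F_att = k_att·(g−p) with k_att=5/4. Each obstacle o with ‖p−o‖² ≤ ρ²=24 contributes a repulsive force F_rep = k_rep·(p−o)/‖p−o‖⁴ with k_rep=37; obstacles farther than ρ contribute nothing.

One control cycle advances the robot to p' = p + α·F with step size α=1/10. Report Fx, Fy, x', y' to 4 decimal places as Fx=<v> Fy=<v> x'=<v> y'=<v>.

F_att = 5/4·(g−p) = 5/4·(-7,-3) = (-8.7500,-3.7500)
o1: d²=369 > ρ²=24 → inactive
o2: d²=113 > ρ²=24 → inactive
o3: d²=181 > ρ²=24 → inactive
o4: d²=20 ≤ ρ²=24; F_rep = 37·(4,2)/20² = (0.3700,0.1850)
F = F_att + ΣF_rep = (-8.3800,-3.5650)
p' = p + 1/10·F = (-0.8380,2.6435)

Fx=-8.3800 Fy=-3.5650 x'=-0.8380 y'=2.6435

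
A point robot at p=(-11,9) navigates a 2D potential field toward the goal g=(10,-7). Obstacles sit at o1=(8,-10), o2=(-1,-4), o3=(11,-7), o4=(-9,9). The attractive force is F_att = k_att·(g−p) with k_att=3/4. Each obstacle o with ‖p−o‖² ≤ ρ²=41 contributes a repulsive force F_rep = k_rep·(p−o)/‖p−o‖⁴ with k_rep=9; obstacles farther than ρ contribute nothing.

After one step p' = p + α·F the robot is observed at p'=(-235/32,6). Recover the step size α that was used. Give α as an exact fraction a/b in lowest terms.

α = 1/4

F_att = 3/4·(g−p) = 3/4·(21,-16) = (15.7500,-12.0000)
o1: d²=722 > ρ²=41 → inactive
o2: d²=269 > ρ²=41 → inactive
o3: d²=740 > ρ²=41 → inactive
o4: d²=4 ≤ ρ²=41; F_rep = 9·(-2,0)/4² = (-1.1250,0.0000)
F = F_att + ΣF_rep = (14.6250,-12.0000)
Δp = p'−p = (3.6562,-3.0000); α = Δx/Fx = (117/32) / (117/8) = 1/4
check: Δy/Fy = (-3) / (-12) = 1/4 ✓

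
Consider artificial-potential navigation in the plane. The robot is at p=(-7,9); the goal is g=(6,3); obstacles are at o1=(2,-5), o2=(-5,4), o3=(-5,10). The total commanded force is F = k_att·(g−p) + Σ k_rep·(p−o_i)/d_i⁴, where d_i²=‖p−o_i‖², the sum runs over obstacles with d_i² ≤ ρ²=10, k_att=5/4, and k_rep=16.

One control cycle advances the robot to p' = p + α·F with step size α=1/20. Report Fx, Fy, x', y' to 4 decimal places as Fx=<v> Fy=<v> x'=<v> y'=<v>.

F_att = 5/4·(g−p) = 5/4·(13,-6) = (16.2500,-7.5000)
o1: d²=277 > ρ²=10 → inactive
o2: d²=29 > ρ²=10 → inactive
o3: d²=5 ≤ ρ²=10; F_rep = 16·(-2,-1)/5² = (-1.2800,-0.6400)
F = F_att + ΣF_rep = (14.9700,-8.1400)
p' = p + 1/20·F = (-6.2515,8.5930)

Fx=14.9700 Fy=-8.1400 x'=-6.2515 y'=8.5930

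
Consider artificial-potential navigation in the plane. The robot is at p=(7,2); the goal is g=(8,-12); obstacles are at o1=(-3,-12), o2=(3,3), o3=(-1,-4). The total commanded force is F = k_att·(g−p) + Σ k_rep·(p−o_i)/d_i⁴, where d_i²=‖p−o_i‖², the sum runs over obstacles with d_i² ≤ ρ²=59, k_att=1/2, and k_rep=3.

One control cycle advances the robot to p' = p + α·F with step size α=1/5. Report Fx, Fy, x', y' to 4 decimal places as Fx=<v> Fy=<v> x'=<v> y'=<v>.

Fx=0.5415 Fy=-7.0104 x'=7.1083 y'=0.5979

F_att = 1/2·(g−p) = 1/2·(1,-14) = (0.5000,-7.0000)
o1: d²=296 > ρ²=59 → inactive
o2: d²=17 ≤ ρ²=59; F_rep = 3·(4,-1)/17² = (0.0415,-0.0104)
o3: d²=100 > ρ²=59 → inactive
F = F_att + ΣF_rep = (0.5415,-7.0104)
p' = p + 1/5·F = (7.1083,0.5979)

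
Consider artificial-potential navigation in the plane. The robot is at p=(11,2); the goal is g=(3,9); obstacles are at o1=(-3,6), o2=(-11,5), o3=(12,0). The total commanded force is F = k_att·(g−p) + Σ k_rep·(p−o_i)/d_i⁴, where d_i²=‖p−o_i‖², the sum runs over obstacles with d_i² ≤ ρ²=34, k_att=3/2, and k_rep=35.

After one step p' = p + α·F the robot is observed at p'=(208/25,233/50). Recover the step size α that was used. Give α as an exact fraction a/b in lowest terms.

F_att = 3/2·(g−p) = 3/2·(-8,7) = (-12.0000,10.5000)
o1: d²=212 > ρ²=34 → inactive
o2: d²=493 > ρ²=34 → inactive
o3: d²=5 ≤ ρ²=34; F_rep = 35·(-1,2)/5² = (-1.4000,2.8000)
F = F_att + ΣF_rep = (-13.4000,13.3000)
Δp = p'−p = (-2.6800,2.6600); α = Δx/Fx = (-67/25) / (-67/5) = 1/5
check: Δy/Fy = (133/50) / (133/10) = 1/5 ✓

α = 1/5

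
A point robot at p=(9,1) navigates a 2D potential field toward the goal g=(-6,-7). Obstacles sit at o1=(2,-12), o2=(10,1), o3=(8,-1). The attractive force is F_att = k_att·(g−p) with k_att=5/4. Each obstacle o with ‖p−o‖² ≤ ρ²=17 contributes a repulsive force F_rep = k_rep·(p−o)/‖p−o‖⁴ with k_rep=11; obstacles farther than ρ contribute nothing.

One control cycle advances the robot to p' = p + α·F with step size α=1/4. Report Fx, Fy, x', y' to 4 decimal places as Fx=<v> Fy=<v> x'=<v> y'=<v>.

Fx=-29.3100 Fy=-9.1200 x'=1.6725 y'=-1.2800

F_att = 5/4·(g−p) = 5/4·(-15,-8) = (-18.7500,-10.0000)
o1: d²=218 > ρ²=17 → inactive
o2: d²=1 ≤ ρ²=17; F_rep = 11·(-1,0)/1² = (-11.0000,0.0000)
o3: d²=5 ≤ ρ²=17; F_rep = 11·(1,2)/5² = (0.4400,0.8800)
F = F_att + ΣF_rep = (-29.3100,-9.1200)
p' = p + 1/4·F = (1.6725,-1.2800)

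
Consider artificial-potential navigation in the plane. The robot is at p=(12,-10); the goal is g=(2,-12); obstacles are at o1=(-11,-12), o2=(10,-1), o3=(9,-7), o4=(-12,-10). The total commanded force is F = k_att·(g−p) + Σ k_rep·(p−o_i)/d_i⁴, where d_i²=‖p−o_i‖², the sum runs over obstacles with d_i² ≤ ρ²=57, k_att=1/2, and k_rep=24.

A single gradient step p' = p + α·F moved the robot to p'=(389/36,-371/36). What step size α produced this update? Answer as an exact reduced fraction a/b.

α = 1/4

F_att = 1/2·(g−p) = 1/2·(-10,-2) = (-5.0000,-1.0000)
o1: d²=533 > ρ²=57 → inactive
o2: d²=85 > ρ²=57 → inactive
o3: d²=18 ≤ ρ²=57; F_rep = 24·(3,-3)/18² = (0.2222,-0.2222)
o4: d²=576 > ρ²=57 → inactive
F = F_att + ΣF_rep = (-4.7778,-1.2222)
Δp = p'−p = (-1.1944,-0.3056); α = Δx/Fx = (-43/36) / (-43/9) = 1/4
check: Δy/Fy = (-11/36) / (-11/9) = 1/4 ✓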